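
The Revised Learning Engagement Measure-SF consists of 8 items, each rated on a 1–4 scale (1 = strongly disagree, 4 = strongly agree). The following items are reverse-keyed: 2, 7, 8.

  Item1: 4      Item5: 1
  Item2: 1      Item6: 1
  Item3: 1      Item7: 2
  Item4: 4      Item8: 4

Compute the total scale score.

19

Reversing items 2, 7, & 8 with 5 − raw:
Total = 4 + (5−1) + 1 + 4 + 1 + 1 + (5−2) + (5−4)
      = 4 + 4 + 1 + 4 + 1 + 1 + 3 + 1 = 19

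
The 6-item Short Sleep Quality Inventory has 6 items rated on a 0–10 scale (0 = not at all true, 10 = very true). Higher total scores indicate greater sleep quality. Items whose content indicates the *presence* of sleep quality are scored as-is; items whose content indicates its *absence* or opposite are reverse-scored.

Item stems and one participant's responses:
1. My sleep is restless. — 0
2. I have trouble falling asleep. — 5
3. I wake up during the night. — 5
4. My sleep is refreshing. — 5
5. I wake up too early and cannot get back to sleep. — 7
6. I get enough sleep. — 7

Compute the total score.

35

Items 1, 2, 3, 5 describe the absence/opposite of sleep quality → reverse-score.
reversed = (0+10) − raw = 10 − raw.
  item 1: 10 − 0 = 10
  item 2: 10 − 5 = 5
  item 3: 10 − 5 = 5
  item 4: 5
  item 5: 10 − 7 = 3
  item 6: 7
Total = 10 + 5 + 5 + 5 + 3 + 7 = 35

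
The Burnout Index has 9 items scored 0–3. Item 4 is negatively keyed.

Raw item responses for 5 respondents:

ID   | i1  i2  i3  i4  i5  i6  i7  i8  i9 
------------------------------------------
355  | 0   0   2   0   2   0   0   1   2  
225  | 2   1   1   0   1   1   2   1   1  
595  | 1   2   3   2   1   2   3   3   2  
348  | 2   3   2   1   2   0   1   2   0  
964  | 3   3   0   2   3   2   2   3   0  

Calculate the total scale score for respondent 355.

10

Respondent 355 raw: 0, 0, 2, 0, 2, 0, 0, 1, 2.
Reverse-coded (reverse-coded value = 3 − response):
  item 1: 0
  item 2: 0
  item 3: 2
  item 4: 3 − 0 = 3
  item 5: 2
  item 6: 0
  item 7: 0
  item 8: 1
  item 9: 2
Sum = 0 + 0 + 2 + 3 + 2 + 0 + 0 + 1 + 2 = 10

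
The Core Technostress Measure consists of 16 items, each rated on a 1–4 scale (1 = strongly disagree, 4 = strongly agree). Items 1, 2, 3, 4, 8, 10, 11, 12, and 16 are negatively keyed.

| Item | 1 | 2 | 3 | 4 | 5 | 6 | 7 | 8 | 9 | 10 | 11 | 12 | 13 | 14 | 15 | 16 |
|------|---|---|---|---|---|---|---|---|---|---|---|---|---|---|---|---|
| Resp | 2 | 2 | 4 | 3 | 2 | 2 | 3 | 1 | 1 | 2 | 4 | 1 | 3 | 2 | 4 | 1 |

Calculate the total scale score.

Raw sum = 37. Negatively keyed items: 1, 2, 3, 4, 8, 10, 11, 12, 16; their raw sum = 20.
Each reversal replaces raw with 5 − raw, changing the total by 5 − 2·raw per item.
Total = 37 + 9·5 − 2·20 = 37 + 45 − 40 = 42

42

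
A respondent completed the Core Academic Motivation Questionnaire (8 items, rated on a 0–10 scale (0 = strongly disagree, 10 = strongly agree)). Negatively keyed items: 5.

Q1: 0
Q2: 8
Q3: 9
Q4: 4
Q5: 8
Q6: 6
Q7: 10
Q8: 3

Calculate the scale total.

Apply reverse scoring (on a 0–10 scale, reversed = 10 − raw):
  item 5: 10 − 8 = 2
Scored responses: 0, 8, 9, 4, 2, 6, 10, 3
Total = 0 + 8 + 9 + 4 + 2 + 6 + 10 + 3 = 42

42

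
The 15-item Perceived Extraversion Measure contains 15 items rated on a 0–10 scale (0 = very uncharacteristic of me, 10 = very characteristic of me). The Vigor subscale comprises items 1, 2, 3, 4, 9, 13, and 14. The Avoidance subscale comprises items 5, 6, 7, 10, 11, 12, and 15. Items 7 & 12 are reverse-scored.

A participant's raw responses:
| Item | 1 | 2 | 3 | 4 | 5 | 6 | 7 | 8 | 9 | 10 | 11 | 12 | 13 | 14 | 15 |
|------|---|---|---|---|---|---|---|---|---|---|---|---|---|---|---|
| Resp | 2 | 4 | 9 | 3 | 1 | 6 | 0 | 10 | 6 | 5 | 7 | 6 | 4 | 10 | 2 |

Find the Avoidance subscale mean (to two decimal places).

Avoidance items: 5, 6, 7, 10, 11, 12, 15.
Of these, items 7 & 12 are reverse-scored; reverse-coded value = 10 − response.
  item 5: 1
  item 6: 6
  item 7: 10 − 0 = 10
  item 10: 5
  item 11: 7
  item 12: 10 − 6 = 4
  item 15: 2
Sum = 1 + 6 + 10 + 5 + 7 + 4 + 2 = 35
Mean = 35 / 7 = 5.00

5.00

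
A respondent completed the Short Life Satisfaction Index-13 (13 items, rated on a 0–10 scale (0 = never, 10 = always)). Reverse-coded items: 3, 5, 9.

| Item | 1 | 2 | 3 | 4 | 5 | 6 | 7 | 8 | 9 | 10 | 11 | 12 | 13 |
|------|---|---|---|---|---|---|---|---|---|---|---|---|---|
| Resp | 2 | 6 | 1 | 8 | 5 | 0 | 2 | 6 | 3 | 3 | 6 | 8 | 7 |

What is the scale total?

Apply reverse scoring (reverse-coded value = 10 − response):
  item 3: 10 − 1 = 9
  item 5: 10 − 5 = 5
  item 9: 10 − 3 = 7
Scored responses: 2, 6, 9, 8, 5, 0, 2, 6, 7, 3, 6, 8, 7
Total = 2 + 6 + 9 + 8 + 5 + 0 + 2 + 6 + 7 + 3 + 6 + 8 + 7 = 69

69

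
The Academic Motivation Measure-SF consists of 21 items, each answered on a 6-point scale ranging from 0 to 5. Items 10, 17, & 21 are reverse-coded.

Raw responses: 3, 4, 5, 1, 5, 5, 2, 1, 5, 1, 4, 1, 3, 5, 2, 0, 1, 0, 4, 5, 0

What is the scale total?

Raw sum = 57. Reverse-coded items: 10, 17, 21; their raw sum = 2.
Each reversal replaces raw with 5 − raw, changing the total by 5 − 2·raw per item.
Total = 57 + 3·5 − 2·2 = 57 + 15 − 4 = 68

68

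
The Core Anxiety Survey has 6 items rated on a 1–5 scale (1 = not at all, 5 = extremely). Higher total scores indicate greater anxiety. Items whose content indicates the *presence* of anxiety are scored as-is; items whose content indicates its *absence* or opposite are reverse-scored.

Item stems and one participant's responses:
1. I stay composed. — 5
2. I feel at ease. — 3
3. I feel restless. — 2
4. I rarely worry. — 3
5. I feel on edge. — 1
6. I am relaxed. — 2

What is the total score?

14

Items 1, 2, 4, 6 describe the absence/opposite of anxiety → reverse-score.
reverse-coded value = 6 − response.
  item 1: 6 − 5 = 1
  item 2: 6 − 3 = 3
  item 3: 2
  item 4: 6 − 3 = 3
  item 5: 1
  item 6: 6 − 2 = 4
Total = 1 + 3 + 2 + 3 + 1 + 4 = 14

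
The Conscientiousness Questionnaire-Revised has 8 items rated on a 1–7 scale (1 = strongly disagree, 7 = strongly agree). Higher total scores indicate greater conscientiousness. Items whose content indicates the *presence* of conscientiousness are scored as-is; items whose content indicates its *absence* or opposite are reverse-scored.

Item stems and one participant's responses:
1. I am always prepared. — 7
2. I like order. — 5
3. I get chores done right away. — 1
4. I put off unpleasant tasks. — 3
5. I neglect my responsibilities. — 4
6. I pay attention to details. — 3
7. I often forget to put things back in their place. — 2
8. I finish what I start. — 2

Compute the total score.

33

Items 4, 5, 7 describe the absence/opposite of conscientiousness → reverse-score.
reverse-coded value = 8 − response.
  item 1: 7
  item 2: 5
  item 3: 1
  item 4: 8 − 3 = 5
  item 5: 8 − 4 = 4
  item 6: 3
  item 7: 8 − 2 = 6
  item 8: 2
Total = 7 + 5 + 1 + 5 + 4 + 3 + 6 + 2 = 33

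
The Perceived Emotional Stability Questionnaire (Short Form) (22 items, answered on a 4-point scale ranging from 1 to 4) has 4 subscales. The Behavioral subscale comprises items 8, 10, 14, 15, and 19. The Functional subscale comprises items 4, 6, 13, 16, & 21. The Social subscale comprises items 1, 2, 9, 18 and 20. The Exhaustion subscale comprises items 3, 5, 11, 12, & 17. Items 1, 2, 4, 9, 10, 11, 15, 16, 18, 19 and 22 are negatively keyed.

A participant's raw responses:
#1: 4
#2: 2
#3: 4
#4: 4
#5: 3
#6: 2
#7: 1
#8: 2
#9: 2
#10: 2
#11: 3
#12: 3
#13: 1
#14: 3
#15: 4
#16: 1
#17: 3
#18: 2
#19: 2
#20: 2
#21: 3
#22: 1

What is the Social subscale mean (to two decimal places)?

Social items: 1, 2, 9, 18, 20.
Of these, items 1, 2, 9 and 18 are negatively keyed; reversed = (1+4) − raw = 5 − raw.
  item 1: 5 − 4 = 1
  item 2: 5 − 2 = 3
  item 9: 5 − 2 = 3
  item 18: 5 − 2 = 3
  item 20: 2
Sum = 1 + 3 + 3 + 3 + 2 = 12
Mean = 12 / 5 = 2.40

2.40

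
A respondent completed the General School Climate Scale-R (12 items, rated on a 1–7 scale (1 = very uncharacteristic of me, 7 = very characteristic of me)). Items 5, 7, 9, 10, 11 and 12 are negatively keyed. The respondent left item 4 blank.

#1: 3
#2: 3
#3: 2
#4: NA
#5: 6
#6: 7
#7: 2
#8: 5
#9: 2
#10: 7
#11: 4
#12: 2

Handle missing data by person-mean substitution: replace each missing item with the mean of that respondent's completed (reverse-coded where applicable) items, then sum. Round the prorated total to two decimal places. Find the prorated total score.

Reverse-coded (reverse-coded value = 8 − response):
  item 5: 8 − 6 = 2
  item 7: 8 − 2 = 6
  item 9: 8 − 2 = 6
  item 10: 8 − 7 = 1
  item 11: 8 − 4 = 4
  item 12: 8 − 2 = 6
Completed scored items (11 of 12): 3, 3, 2, 2, 7, 6, 5, 6, 1, 4, 6; sum = 45.
Person mean = 45 / 11 ≈ 4.0909
Prorated total = (45 / 11) × 12 = 49.09 (to 2 dp)

49.09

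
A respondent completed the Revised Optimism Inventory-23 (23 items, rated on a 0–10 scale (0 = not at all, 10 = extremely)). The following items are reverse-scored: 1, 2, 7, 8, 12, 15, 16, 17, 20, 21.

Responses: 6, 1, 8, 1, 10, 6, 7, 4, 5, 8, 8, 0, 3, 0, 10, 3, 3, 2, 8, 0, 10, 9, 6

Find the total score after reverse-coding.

Apply reverse scoring (on a 0–10 scale, reversed = 10 − raw):
  item 1: 10 − 6 = 4
  item 2: 10 − 1 = 9
  item 7: 10 − 7 = 3
  item 8: 10 − 4 = 6
  item 12: 10 − 0 = 10
  item 15: 10 − 10 = 0
  item 16: 10 − 3 = 7
  item 17: 10 − 3 = 7
  item 20: 10 − 0 = 10
  item 21: 10 − 10 = 0
Scored items: 4, 9, 8, 1, 10, 6, 3, 6, 5, 8, 8, 10, 3, 0, 0, 7, 7, 2, 8, 10, 0, 9, 6
Total = 4 + 9 + 8 + 1 + 10 + 6 + 3 + 6 + 5 + 8 + 8 + 10 + 3 + 0 + 0 + 7 + 7 + 2 + 8 + 10 + 0 + 9 + 6 = 130

130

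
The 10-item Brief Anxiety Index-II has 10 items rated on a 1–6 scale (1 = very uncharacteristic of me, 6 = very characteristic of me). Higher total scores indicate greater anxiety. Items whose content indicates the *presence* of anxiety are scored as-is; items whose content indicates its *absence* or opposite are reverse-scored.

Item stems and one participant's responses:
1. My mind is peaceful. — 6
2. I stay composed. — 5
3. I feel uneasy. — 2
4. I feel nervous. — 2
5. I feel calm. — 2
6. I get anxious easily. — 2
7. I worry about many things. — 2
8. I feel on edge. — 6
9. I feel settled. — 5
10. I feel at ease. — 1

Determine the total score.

30

Items 1, 2, 5, 9, 10 describe the absence/opposite of anxiety → reverse-score.
on a 1–6 scale, reversed = 7 − raw.
  item 1: 7 − 6 = 1
  item 2: 7 − 5 = 2
  item 3: 2
  item 4: 2
  item 5: 7 − 2 = 5
  item 6: 2
  item 7: 2
  item 8: 6
  item 9: 7 − 5 = 2
  item 10: 7 − 1 = 6
Total = 1 + 2 + 2 + 2 + 5 + 2 + 2 + 6 + 2 + 6 = 30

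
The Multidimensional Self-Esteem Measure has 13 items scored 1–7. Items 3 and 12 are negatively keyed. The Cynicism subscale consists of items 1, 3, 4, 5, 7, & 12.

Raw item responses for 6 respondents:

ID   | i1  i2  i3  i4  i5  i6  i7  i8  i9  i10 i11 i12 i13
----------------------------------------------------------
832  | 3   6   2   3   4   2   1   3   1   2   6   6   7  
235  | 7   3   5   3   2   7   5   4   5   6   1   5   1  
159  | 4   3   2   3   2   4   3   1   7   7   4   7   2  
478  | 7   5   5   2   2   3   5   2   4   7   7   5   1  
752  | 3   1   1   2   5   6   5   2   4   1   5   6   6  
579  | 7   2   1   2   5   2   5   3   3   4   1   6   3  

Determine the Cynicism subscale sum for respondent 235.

Respondent 235 raw: 7, 3, 5, 3, 2, 7, 5, 4, 5, 6, 1, 5, 1.
Cynicism items: 1, 3, 4, 5, 7, 12.
Reverse-coded (on a 1–7 scale, reversed = 8 − raw):
  item 1: 7
  item 3: 8 − 5 = 3
  item 4: 3
  item 5: 2
  item 7: 5
  item 12: 8 − 5 = 3
Sum = 7 + 3 + 3 + 2 + 5 + 3 = 23

23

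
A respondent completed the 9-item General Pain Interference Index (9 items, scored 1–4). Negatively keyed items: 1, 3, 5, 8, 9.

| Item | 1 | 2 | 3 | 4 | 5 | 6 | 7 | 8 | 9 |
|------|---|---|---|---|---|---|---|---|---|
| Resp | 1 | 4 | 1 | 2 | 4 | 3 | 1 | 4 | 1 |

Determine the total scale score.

Reversing items 1, 3, 5, 8, & 9 with 5 − raw:
Total = (5−1) + 4 + (5−1) + 2 + (5−4) + 3 + 1 + (5−4) + (5−1)
      = 4 + 4 + 4 + 2 + 1 + 3 + 1 + 1 + 4 = 24

24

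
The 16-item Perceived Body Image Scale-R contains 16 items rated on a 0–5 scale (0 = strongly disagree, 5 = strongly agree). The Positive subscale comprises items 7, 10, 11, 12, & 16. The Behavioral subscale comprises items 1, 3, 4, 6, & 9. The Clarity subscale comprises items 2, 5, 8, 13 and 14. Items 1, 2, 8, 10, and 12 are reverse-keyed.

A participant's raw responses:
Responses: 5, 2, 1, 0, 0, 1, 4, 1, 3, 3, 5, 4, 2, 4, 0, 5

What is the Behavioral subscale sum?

Behavioral items: 1, 3, 4, 6, 9.
Of these, item 1 is reverse-keyed; reversed = (0+5) − raw = 5 − raw.
  item 1: 5 − 5 = 0
  item 3: 1
  item 4: 0
  item 6: 1
  item 9: 3
Sum = 0 + 1 + 0 + 1 + 3 = 5

5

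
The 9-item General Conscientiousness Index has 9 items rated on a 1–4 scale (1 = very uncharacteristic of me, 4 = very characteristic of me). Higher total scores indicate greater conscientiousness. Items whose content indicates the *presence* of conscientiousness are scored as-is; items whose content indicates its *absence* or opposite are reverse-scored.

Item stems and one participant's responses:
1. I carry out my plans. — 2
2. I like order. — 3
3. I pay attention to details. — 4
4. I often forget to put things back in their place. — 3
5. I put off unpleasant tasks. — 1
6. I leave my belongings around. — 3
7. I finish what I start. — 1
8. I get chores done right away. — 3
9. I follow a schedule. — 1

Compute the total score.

Items 4, 5, 6 describe the absence/opposite of conscientiousness → reverse-score.
reverse-coded value = 5 − response.
  item 1: 2
  item 2: 3
  item 3: 4
  item 4: 5 − 3 = 2
  item 5: 5 − 1 = 4
  item 6: 5 − 3 = 2
  item 7: 1
  item 8: 3
  item 9: 1
Total = 2 + 3 + 4 + 2 + 4 + 2 + 1 + 3 + 1 = 22

22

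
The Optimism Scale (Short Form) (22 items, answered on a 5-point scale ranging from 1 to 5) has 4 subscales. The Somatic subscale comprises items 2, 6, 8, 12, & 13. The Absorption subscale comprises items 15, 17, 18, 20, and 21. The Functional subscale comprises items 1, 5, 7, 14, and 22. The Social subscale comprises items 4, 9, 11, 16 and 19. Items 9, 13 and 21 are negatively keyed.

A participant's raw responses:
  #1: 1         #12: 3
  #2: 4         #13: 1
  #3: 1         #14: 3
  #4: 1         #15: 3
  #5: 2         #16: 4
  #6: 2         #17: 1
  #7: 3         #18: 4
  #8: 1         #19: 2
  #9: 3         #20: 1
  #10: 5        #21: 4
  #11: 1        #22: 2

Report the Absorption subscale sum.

11

Absorption items: 15, 17, 18, 20, 21.
Of these, item 21 is negatively keyed; reverse-coded value = 6 − response.
  item 15: 3
  item 17: 1
  item 18: 4
  item 20: 1
  item 21: 6 − 4 = 2
Sum = 3 + 1 + 4 + 1 + 2 = 11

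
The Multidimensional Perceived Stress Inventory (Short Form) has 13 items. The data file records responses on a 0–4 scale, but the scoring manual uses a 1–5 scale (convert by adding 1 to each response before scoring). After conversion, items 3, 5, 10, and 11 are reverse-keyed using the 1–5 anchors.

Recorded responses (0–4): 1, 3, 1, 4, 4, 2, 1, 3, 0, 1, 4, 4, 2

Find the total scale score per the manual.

39

Convert to 1–5: 2, 4, 2, 5, 5, 3, 2, 4, 1, 2, 5, 5, 3
Reverse-coded (on a 1–5 scale, reversed = 6 − raw):
  item 3: 6 − 2 = 4
  item 5: 6 − 5 = 1
  item 10: 6 − 2 = 4
  item 11: 6 − 5 = 1
Scored: 2, 4, 4, 5, 1, 3, 2, 4, 1, 4, 1, 5, 3
Total = 39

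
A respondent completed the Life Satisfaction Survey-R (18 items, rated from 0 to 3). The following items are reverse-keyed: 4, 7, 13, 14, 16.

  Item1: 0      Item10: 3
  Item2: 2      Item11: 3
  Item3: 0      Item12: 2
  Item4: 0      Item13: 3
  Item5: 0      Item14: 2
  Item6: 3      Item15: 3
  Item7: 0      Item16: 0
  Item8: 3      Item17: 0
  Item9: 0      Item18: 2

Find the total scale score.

Apply reverse scoring (on a 0–3 scale, reversed = 3 − raw):
  item 4: 3 − 0 = 3
  item 7: 3 − 0 = 3
  item 13: 3 − 3 = 0
  item 14: 3 − 2 = 1
  item 16: 3 − 0 = 3
After reverse-coding: 0, 2, 0, 3, 0, 3, 3, 3, 0, 3, 3, 2, 0, 1, 3, 3, 0, 2
Total = 0 + 2 + 0 + 3 + 0 + 3 + 3 + 3 + 0 + 3 + 3 + 2 + 0 + 1 + 3 + 3 + 0 + 2 = 31

31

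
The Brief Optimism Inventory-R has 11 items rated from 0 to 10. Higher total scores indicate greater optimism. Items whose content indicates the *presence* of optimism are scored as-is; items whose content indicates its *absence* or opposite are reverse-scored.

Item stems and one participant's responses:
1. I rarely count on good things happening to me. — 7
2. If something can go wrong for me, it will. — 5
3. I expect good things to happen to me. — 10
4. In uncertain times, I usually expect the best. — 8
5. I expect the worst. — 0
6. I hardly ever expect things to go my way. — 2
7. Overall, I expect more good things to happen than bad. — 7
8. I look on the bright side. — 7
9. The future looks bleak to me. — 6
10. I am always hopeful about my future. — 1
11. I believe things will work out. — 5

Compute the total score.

68

Items 1, 2, 5, 6, 9 describe the absence/opposite of optimism → reverse-score.
reverse-coded value = 10 − response.
  item 1: 10 − 7 = 3
  item 2: 10 − 5 = 5
  item 3: 10
  item 4: 8
  item 5: 10 − 0 = 10
  item 6: 10 − 2 = 8
  item 7: 7
  item 8: 7
  item 9: 10 − 6 = 4
  item 10: 1
  item 11: 5
Total = 3 + 5 + 10 + 8 + 10 + 8 + 7 + 7 + 4 + 1 + 5 = 68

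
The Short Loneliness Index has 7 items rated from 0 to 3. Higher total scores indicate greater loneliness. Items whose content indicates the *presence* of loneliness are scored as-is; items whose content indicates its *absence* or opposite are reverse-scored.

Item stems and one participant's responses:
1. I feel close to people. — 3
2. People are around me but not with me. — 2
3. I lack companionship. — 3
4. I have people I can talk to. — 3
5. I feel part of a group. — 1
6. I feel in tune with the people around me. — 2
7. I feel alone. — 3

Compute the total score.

11

Items 1, 4, 5, 6 describe the absence/opposite of loneliness → reverse-score.
on a 0–3 scale, reversed = 3 − raw.
  item 1: 3 − 3 = 0
  item 2: 2
  item 3: 3
  item 4: 3 − 3 = 0
  item 5: 3 − 1 = 2
  item 6: 3 − 2 = 1
  item 7: 3
Total = 0 + 2 + 3 + 0 + 2 + 1 + 3 = 11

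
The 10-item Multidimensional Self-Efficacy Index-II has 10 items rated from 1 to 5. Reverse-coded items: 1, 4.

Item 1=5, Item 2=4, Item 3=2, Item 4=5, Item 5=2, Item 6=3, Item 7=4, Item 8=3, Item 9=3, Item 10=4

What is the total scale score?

Reversing items 1 and 4 with 6 − raw:
Total = (6−5) + 4 + 2 + (6−5) + 2 + 3 + 4 + 3 + 3 + 4
      = 1 + 4 + 2 + 1 + 2 + 3 + 4 + 3 + 3 + 4 = 27

27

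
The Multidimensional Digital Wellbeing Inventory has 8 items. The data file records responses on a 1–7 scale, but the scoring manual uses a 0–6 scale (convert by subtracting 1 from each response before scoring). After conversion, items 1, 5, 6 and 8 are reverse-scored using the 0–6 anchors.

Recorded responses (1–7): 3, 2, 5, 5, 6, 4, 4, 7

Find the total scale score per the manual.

20

Convert to 0–6: 2, 1, 4, 4, 5, 3, 3, 6
Reverse-coded (on a 0–6 scale, reversed = 6 − raw):
  item 1: 6 − 2 = 4
  item 5: 6 − 5 = 1
  item 6: 6 − 3 = 3
  item 8: 6 − 6 = 0
Scored: 4, 1, 4, 4, 1, 3, 3, 0
Total = 20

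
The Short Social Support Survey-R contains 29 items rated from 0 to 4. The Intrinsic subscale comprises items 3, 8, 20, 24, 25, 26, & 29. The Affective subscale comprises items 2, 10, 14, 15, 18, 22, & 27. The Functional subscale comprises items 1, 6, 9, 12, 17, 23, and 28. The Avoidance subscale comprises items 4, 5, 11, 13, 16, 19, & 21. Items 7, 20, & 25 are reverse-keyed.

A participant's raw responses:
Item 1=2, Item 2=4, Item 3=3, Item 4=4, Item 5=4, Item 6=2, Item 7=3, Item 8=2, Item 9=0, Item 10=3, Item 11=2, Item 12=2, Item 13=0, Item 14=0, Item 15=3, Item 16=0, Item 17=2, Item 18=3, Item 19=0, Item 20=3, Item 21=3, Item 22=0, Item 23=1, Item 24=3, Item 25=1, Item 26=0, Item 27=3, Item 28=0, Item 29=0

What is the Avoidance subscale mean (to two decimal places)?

1.86

Avoidance items: 4, 5, 11, 13, 16, 19, 21.
  item 4: 4
  item 5: 4
  item 11: 2
  item 13: 0
  item 16: 0
  item 19: 0
  item 21: 3
Sum = 4 + 4 + 2 + 0 + 0 + 0 + 3 = 13
Mean = 13 / 7 = 1.86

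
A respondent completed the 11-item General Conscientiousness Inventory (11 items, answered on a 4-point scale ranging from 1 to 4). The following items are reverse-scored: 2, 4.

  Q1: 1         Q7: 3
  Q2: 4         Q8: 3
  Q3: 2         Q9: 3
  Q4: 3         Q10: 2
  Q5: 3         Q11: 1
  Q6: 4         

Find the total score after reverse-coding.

25

Reversing items 2 & 4 with 5 − raw:
Total = 1 + (5−4) + 2 + (5−3) + 3 + 4 + 3 + 3 + 3 + 2 + 1
      = 1 + 1 + 2 + 2 + 3 + 4 + 3 + 3 + 3 + 2 + 1 = 25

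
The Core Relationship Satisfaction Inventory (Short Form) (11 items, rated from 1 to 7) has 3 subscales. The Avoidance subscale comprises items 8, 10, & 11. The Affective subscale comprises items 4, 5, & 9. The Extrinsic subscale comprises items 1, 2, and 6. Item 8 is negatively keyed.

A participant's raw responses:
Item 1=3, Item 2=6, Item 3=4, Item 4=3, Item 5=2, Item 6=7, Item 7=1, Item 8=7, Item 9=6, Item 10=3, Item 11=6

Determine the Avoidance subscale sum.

Avoidance items: 8, 10, 11.
Of these, item 8 is negatively keyed; on a 1–7 scale, reversed = 8 − raw.
  item 8: 8 − 7 = 1
  item 10: 3
  item 11: 6
Sum = 1 + 3 + 6 = 10

10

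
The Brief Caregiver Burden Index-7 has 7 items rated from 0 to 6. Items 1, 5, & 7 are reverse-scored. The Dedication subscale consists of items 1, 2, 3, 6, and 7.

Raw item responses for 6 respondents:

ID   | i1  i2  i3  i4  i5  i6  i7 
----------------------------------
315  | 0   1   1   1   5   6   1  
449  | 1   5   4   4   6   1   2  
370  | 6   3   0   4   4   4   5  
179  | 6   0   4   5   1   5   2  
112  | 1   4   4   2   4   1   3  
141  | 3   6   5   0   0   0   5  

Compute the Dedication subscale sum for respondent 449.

19

Respondent 449 raw: 1, 5, 4, 4, 6, 1, 2.
Dedication items: 1, 2, 3, 6, 7.
Reverse-coded (on a 0–6 scale, reversed = 6 − raw):
  item 1: 6 − 1 = 5
  item 2: 5
  item 3: 4
  item 6: 1
  item 7: 6 − 2 = 4
Sum = 5 + 5 + 4 + 1 + 4 = 19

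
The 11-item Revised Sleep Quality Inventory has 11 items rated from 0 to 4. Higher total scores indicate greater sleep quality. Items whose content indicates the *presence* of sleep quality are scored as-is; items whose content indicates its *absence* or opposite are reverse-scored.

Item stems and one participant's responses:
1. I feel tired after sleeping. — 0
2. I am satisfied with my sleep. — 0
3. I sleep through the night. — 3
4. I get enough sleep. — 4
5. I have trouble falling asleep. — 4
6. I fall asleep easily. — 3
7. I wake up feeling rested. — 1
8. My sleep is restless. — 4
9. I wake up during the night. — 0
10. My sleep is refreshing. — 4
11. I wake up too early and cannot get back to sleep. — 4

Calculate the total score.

Items 1, 5, 8, 9, 11 describe the absence/opposite of sleep quality → reverse-score.
reverse-coded value = 4 − response.
  item 1: 4 − 0 = 4
  item 2: 0
  item 3: 3
  item 4: 4
  item 5: 4 − 4 = 0
  item 6: 3
  item 7: 1
  item 8: 4 − 4 = 0
  item 9: 4 − 0 = 4
  item 10: 4
  item 11: 4 − 4 = 0
Total = 4 + 0 + 3 + 4 + 0 + 3 + 1 + 0 + 4 + 4 + 0 = 23

23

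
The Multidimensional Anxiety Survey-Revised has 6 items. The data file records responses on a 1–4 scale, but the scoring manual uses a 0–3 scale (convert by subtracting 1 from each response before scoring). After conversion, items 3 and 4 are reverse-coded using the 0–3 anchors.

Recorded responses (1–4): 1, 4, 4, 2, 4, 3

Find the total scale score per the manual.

10

Convert to 0–3: 0, 3, 3, 1, 3, 2
Reverse-coded (on a 0–3 scale, reversed = 3 − raw):
  item 3: 3 − 3 = 0
  item 4: 3 − 1 = 2
Scored: 0, 3, 0, 2, 3, 2
Total = 10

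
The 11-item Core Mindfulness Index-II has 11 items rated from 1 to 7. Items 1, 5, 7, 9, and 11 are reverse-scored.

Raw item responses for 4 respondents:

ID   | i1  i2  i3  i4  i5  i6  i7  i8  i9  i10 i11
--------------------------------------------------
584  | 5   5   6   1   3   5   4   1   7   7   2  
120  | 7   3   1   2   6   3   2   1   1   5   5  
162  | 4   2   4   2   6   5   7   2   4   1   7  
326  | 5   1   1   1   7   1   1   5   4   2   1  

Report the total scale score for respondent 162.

28

Respondent 162 raw: 4, 2, 4, 2, 6, 5, 7, 2, 4, 1, 7.
Reverse-coded (on a 1–7 scale, reversed = 8 − raw):
  item 1: 8 − 4 = 4
  item 2: 2
  item 3: 4
  item 4: 2
  item 5: 8 − 6 = 2
  item 6: 5
  item 7: 8 − 7 = 1
  item 8: 2
  item 9: 8 − 4 = 4
  item 10: 1
  item 11: 8 − 7 = 1
Sum = 4 + 2 + 4 + 2 + 2 + 5 + 1 + 2 + 4 + 1 + 1 = 28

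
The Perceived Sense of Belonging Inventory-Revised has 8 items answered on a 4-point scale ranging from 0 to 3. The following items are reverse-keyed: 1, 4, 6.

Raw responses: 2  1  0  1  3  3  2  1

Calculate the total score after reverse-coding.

10

Reversing items 1, 4 and 6 with 3 − raw:
Total = (3−2) + 1 + 0 + (3−1) + 3 + (3−3) + 2 + 1
      = 1 + 1 + 0 + 2 + 3 + 0 + 2 + 1 = 10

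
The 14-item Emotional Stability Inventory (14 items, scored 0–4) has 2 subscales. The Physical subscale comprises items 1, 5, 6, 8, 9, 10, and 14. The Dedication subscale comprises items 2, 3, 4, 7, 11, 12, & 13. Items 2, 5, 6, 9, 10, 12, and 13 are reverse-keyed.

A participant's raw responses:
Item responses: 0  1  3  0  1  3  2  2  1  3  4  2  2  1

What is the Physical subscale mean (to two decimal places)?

1.57

Physical items: 1, 5, 6, 8, 9, 10, 14.
Of these, items 5, 6, 9, & 10 are reverse-keyed; reversed = (0+4) − raw = 4 − raw.
  item 1: 0
  item 5: 4 − 1 = 3
  item 6: 4 − 3 = 1
  item 8: 2
  item 9: 4 − 1 = 3
  item 10: 4 − 3 = 1
  item 14: 1
Sum = 0 + 3 + 1 + 2 + 3 + 1 + 1 = 11
Mean = 11 / 7 = 1.57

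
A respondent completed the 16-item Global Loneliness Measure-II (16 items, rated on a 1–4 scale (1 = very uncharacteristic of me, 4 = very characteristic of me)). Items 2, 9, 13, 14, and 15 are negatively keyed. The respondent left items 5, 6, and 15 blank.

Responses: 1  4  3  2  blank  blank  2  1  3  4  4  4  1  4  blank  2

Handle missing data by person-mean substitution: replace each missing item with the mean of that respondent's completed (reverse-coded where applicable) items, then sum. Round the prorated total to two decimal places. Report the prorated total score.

38.15

Reverse-coded (reverse-coded value = 5 − response):
  item 2: 5 − 4 = 1
  item 9: 5 − 3 = 2
  item 13: 5 − 1 = 4
  item 14: 5 − 4 = 1
Completed scored items (13 of 16): 1, 1, 3, 2, 2, 1, 2, 4, 4, 4, 4, 1, 2; sum = 31.
Person mean = 31 / 13 ≈ 2.3846
Prorated total = (31 / 13) × 16 = 38.15 (to 2 dp)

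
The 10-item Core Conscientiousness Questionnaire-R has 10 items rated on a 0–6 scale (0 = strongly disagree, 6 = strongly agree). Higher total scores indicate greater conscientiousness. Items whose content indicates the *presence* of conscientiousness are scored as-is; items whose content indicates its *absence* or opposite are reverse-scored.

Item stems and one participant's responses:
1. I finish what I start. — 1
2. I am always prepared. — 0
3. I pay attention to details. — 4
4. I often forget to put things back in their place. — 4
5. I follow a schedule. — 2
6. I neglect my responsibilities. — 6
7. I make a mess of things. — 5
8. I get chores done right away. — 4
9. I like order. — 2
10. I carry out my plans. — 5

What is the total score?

Items 4, 6, 7 describe the absence/opposite of conscientiousness → reverse-score.
reversed = (0+6) − raw = 6 − raw.
  item 1: 1
  item 2: 0
  item 3: 4
  item 4: 6 − 4 = 2
  item 5: 2
  item 6: 6 − 6 = 0
  item 7: 6 − 5 = 1
  item 8: 4
  item 9: 2
  item 10: 5
Total = 1 + 0 + 4 + 2 + 2 + 0 + 1 + 4 + 2 + 5 = 21

21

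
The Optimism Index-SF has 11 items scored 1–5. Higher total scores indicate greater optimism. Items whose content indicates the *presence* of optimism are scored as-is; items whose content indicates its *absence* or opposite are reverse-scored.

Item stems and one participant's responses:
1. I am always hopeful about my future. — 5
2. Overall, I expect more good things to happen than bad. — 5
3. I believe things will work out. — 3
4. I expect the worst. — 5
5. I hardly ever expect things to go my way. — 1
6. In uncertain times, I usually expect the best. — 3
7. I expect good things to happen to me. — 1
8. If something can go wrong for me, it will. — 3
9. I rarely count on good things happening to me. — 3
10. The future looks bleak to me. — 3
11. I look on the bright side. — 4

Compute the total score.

36

Items 4, 5, 8, 9, 10 describe the absence/opposite of optimism → reverse-score.
reverse-coded value = 6 − response.
  item 1: 5
  item 2: 5
  item 3: 3
  item 4: 6 − 5 = 1
  item 5: 6 − 1 = 5
  item 6: 3
  item 7: 1
  item 8: 6 − 3 = 3
  item 9: 6 − 3 = 3
  item 10: 6 − 3 = 3
  item 11: 4
Total = 5 + 5 + 3 + 1 + 5 + 3 + 1 + 3 + 3 + 3 + 4 = 36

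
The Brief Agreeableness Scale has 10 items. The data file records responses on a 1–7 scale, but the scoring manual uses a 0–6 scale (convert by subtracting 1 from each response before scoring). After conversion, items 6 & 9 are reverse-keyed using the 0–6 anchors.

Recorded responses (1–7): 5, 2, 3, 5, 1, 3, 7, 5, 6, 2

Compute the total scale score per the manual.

Convert to 0–6: 4, 1, 2, 4, 0, 2, 6, 4, 5, 1
Reverse-coded (reversed = (0+6) − raw = 6 − raw):
  item 6: 6 − 2 = 4
  item 9: 6 − 5 = 1
Scored: 4, 1, 2, 4, 0, 4, 6, 4, 1, 1
Total = 27

27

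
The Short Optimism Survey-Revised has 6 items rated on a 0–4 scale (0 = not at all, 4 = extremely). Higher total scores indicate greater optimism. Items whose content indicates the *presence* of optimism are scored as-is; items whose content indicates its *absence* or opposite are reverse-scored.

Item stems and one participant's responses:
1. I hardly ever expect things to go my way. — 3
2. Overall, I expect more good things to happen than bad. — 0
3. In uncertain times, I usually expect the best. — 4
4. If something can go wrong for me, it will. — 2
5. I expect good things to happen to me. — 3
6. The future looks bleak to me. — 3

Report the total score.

Items 1, 4, 6 describe the absence/opposite of optimism → reverse-score.
reversed = (0+4) − raw = 4 − raw.
  item 1: 4 − 3 = 1
  item 2: 0
  item 3: 4
  item 4: 4 − 2 = 2
  item 5: 3
  item 6: 4 − 3 = 1
Total = 1 + 0 + 4 + 2 + 3 + 1 = 11

11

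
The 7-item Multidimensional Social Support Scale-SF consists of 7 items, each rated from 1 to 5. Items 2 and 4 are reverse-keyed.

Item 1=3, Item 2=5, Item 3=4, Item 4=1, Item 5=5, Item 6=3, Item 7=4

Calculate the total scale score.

25

Reverse-keyed items use 6 − raw:
  item 2: 6 − 5 = 1
  item 4: 6 − 1 = 5
Scored items: 3, 1, 4, 5, 5, 3, 4
Total = 3 + 1 + 4 + 5 + 5 + 3 + 4 = 25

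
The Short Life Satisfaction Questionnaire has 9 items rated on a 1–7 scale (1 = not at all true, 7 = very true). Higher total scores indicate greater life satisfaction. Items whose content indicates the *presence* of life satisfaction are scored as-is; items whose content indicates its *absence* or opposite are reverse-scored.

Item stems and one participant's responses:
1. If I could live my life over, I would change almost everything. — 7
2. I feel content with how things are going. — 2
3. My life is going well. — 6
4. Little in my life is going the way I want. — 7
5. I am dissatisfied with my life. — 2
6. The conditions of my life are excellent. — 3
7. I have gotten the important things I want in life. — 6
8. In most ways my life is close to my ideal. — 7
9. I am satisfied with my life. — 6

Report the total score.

38

Items 1, 4, 5 describe the absence/opposite of life satisfaction → reverse-score.
reversed = (1+7) − raw = 8 − raw.
  item 1: 8 − 7 = 1
  item 2: 2
  item 3: 6
  item 4: 8 − 7 = 1
  item 5: 8 − 2 = 6
  item 6: 3
  item 7: 6
  item 8: 7
  item 9: 6
Total = 1 + 2 + 6 + 1 + 6 + 3 + 6 + 7 + 6 = 38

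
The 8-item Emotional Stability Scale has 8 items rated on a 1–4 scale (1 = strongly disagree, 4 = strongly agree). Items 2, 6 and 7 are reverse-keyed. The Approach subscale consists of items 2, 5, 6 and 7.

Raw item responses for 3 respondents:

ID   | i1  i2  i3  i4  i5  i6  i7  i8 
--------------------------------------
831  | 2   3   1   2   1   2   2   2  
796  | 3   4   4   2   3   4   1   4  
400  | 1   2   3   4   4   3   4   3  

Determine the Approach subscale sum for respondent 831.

Respondent 831 raw: 2, 3, 1, 2, 1, 2, 2, 2.
Approach items: 2, 5, 6, 7.
Reverse-coded (on a 1–4 scale, reversed = 5 − raw):
  item 2: 5 − 3 = 2
  item 5: 1
  item 6: 5 − 2 = 3
  item 7: 5 − 2 = 3
Sum = 2 + 1 + 3 + 3 = 9

9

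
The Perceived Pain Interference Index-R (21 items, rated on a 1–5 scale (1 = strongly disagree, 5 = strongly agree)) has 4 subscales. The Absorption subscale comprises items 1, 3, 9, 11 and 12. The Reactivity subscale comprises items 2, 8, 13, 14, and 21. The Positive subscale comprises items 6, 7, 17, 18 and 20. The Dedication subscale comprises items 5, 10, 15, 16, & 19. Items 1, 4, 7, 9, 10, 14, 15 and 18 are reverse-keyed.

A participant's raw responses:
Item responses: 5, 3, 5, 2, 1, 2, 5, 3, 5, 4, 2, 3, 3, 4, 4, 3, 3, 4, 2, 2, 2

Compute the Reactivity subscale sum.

Reactivity items: 2, 8, 13, 14, 21.
Of these, item 14 is reverse-keyed; reverse-coded value = 6 − response.
  item 2: 3
  item 8: 3
  item 13: 3
  item 14: 6 − 4 = 2
  item 21: 2
Sum = 3 + 3 + 3 + 2 + 2 = 13

13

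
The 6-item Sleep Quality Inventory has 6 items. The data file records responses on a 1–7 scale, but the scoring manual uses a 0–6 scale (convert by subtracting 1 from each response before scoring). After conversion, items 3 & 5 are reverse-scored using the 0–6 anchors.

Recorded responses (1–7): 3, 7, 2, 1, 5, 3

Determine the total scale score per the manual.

17

Convert to 0–6: 2, 6, 1, 0, 4, 2
Reverse-coded (reversed = (0+6) − raw = 6 − raw):
  item 3: 6 − 1 = 5
  item 5: 6 − 4 = 2
Scored: 2, 6, 5, 0, 2, 2
Total = 17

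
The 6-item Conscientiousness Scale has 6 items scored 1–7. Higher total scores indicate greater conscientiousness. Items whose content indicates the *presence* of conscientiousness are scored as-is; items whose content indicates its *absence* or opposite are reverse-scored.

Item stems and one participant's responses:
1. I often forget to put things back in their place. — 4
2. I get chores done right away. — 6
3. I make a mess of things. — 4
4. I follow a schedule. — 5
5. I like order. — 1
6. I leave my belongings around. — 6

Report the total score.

22

Items 1, 3, 6 describe the absence/opposite of conscientiousness → reverse-score.
reversed = (1+7) − raw = 8 − raw.
  item 1: 8 − 4 = 4
  item 2: 6
  item 3: 8 − 4 = 4
  item 4: 5
  item 5: 1
  item 6: 8 − 6 = 2
Total = 4 + 6 + 4 + 5 + 1 + 2 = 22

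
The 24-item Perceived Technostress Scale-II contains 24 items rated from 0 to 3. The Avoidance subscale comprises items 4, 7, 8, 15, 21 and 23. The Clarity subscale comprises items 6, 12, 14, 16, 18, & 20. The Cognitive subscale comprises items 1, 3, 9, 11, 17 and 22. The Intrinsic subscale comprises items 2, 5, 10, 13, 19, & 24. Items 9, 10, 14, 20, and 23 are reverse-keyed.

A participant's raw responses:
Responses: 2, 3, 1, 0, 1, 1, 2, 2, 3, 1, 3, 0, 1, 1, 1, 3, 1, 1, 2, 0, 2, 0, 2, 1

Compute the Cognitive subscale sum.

Cognitive items: 1, 3, 9, 11, 17, 22.
Of these, item 9 is reverse-keyed; reversed = (0+3) − raw = 3 − raw.
  item 1: 2
  item 3: 1
  item 9: 3 − 3 = 0
  item 11: 3
  item 17: 1
  item 22: 0
Sum = 2 + 1 + 0 + 3 + 1 + 0 = 7

7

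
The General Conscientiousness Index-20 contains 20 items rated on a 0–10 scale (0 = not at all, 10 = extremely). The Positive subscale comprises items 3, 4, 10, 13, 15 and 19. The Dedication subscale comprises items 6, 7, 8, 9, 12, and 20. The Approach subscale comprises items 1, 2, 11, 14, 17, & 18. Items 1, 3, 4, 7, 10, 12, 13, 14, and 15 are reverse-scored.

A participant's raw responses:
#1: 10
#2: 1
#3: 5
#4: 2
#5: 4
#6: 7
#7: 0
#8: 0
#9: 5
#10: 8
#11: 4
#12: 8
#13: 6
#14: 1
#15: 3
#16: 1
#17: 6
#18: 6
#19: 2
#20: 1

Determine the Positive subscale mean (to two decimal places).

Positive items: 3, 4, 10, 13, 15, 19.
Of these, items 3, 4, 10, 13, & 15 are reverse-scored; reverse-coded value = 10 − response.
  item 3: 10 − 5 = 5
  item 4: 10 − 2 = 8
  item 10: 10 − 8 = 2
  item 13: 10 − 6 = 4
  item 15: 10 − 3 = 7
  item 19: 2
Sum = 5 + 8 + 2 + 4 + 7 + 2 = 28
Mean = 28 / 6 = 4.67

4.67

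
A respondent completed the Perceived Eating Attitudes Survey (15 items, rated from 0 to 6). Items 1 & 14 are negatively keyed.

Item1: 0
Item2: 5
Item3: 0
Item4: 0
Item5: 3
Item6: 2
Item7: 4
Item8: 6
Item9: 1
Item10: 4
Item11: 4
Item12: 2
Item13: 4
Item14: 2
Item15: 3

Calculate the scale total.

48

Raw sum = 40. Negatively keyed items: 1, 14; their raw sum = 2.
Each reversal replaces raw with 6 − raw, changing the total by 6 − 2·raw per item.
Total = 40 + 2·6 − 2·2 = 40 + 12 − 4 = 48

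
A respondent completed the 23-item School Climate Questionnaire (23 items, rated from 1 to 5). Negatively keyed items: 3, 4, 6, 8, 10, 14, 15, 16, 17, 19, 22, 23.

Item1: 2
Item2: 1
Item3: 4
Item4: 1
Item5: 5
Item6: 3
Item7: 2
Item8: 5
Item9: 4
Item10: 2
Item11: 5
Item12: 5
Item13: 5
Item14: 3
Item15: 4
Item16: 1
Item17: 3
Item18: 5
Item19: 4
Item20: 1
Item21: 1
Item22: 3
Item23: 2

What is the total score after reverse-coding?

Reverse-coded items (on a 1–5 scale, reversed = 6 − raw):
  item 3: 6 − 4 = 2
  item 4: 6 − 1 = 5
  item 6: 6 − 3 = 3
  item 8: 6 − 5 = 1
  item 10: 6 − 2 = 4
  item 14: 6 − 3 = 3
  item 15: 6 − 4 = 2
  item 16: 6 − 1 = 5
  item 17: 6 − 3 = 3
  item 19: 6 − 4 = 2
  item 22: 6 − 3 = 3
  item 23: 6 − 2 = 4
After reverse-coding: 2, 1, 2, 5, 5, 3, 2, 1, 4, 4, 5, 5, 5, 3, 2, 5, 3, 5, 2, 1, 1, 3, 4
Total = 2 + 1 + 2 + 5 + 5 + 3 + 2 + 1 + 4 + 4 + 5 + 5 + 5 + 3 + 2 + 5 + 3 + 5 + 2 + 1 + 1 + 3 + 4 = 73

73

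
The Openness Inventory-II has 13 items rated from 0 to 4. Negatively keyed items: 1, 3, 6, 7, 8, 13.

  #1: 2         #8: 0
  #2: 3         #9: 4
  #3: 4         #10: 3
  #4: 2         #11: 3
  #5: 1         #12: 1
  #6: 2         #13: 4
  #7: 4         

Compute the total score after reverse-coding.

25

Reverse-coded items (reversed = (0+4) − raw = 4 − raw):
  item 1: 4 − 2 = 2
  item 3: 4 − 4 = 0
  item 6: 4 − 2 = 2
  item 7: 4 − 4 = 0
  item 8: 4 − 0 = 4
  item 13: 4 − 4 = 0
Scored items: 2, 3, 0, 2, 1, 2, 0, 4, 4, 3, 3, 1, 0
Total = 2 + 3 + 0 + 2 + 1 + 2 + 0 + 4 + 4 + 3 + 3 + 1 + 0 = 25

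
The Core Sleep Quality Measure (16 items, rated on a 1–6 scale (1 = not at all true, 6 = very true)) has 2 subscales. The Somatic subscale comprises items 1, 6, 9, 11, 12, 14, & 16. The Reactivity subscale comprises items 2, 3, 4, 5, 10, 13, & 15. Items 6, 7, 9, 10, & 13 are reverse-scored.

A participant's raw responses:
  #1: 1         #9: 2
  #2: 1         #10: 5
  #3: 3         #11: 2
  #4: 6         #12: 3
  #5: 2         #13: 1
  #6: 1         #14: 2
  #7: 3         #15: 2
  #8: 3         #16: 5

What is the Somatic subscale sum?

24

Somatic items: 1, 6, 9, 11, 12, 14, 16.
Of these, items 6 & 9 are reverse-scored; on a 1–6 scale, reversed = 7 − raw.
  item 1: 1
  item 6: 7 − 1 = 6
  item 9: 7 − 2 = 5
  item 11: 2
  item 12: 3
  item 14: 2
  item 16: 5
Sum = 1 + 6 + 5 + 2 + 3 + 2 + 5 = 24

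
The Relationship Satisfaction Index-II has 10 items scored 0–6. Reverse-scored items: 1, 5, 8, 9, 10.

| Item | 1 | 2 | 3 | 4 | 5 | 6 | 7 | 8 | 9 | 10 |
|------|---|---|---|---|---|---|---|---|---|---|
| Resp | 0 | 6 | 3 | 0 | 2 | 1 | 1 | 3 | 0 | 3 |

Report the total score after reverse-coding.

Raw sum = 19. Reverse-scored items: 1, 5, 8, 9, 10; their raw sum = 8.
Each reversal replaces raw with 6 − raw, changing the total by 6 − 2·raw per item.
Total = 19 + 5·6 − 2·8 = 19 + 30 − 16 = 33

33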